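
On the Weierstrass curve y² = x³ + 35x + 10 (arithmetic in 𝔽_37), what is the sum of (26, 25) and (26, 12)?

The two points share x = 26 and their y-coordinates satisfy 25 + 12 ≡ 0 (mod 37), so they are inverses. Their sum is the point at infinity.

O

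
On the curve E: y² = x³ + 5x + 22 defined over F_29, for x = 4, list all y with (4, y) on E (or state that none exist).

none

x³ + 5x + 22 = 106 ≡ 19 (mod 29).
19 is a non-residue mod 29; no y exists.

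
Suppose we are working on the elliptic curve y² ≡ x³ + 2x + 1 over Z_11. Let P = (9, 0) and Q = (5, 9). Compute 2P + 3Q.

(6, 3)

First 2P:
Repeated addition: build up to 2P.
2P: (9, 0) + (9, 0): same x and y₁ ≡ -y₂, so the sum is O.
2P = O.
Next 3Q:
Repeated addition: build up to 3Q.
2Q: tangent at (5, 9): λ = (3·5² + 2)/(2·9) ≡ 0/7. 7⁻¹ ≡ 8 (mod 11), so λ ≡ 0·8 ≡ 0.
  x = λ² - 5 - 5 = 0 - 10 ≡ 1; y = λ·(5 - 1) - 9 ≡ 2. → (1, 2)
3Q: (1, 2) + (5, 9). λ = (9 - 2)/(5 - 1) ≡ 7/4 mod 11. 4⁻¹ ≡ 3 (mod 11) since 4·3 = 12 ≡ 1, so λ ≡ 10.
  x = λ² - 1 - 5 = 100 - 6 ≡ 6; y = λ·(1 - 6) - 2 ≡ 3. → (6, 3)
3Q = (6, 3).
Finally 2P + 3Q:
O + (6, 3) = (6, 3) (identity).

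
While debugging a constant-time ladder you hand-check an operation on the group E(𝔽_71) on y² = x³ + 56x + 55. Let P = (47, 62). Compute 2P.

tangent at (47, 62): λ = (3·47² + 56)/(2·62) ≡ 9/53. 53⁻¹ ≡ 67 (mod 71), so λ ≡ 9·67 ≡ 35.
  x = λ² - 47 - 47 = 1225 - 94 ≡ 66; y = λ·(47 - 66) - 62 ≡ 54. → (66, 54)

(66, 54)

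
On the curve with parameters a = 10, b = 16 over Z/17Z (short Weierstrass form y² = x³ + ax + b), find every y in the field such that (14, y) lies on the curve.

none

x³ + 10x + 16 = 2900 ≡ 10 (mod 17).
10 is a non-residue mod 17; no y exists.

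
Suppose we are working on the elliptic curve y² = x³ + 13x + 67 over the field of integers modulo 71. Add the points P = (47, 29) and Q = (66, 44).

(47, 29) + (66, 44). λ = (44 - 29)/(66 - 47) ≡ 15/19 mod 71. 19⁻¹ ≡ 15 (mod 71) since 19·15 = 285 ≡ 1, so λ ≡ 12.
  x = λ² - 47 - 66 = 144 - 113 ≡ 31; y = λ·(47 - 31) - 29 ≡ 21. → (31, 21)

(31, 21)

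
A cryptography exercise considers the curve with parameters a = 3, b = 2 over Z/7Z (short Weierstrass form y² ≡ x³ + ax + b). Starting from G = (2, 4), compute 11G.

(4, 1)

Repeated addition: build up to 11G.
2G: tangent at (2, 4): λ = (3·2² + 3)/(2·4) ≡ 1/1. 1⁻¹ ≡ 1 (mod 7), so λ ≡ 1·1 ≡ 1.
  x = λ² - 2 - 2 = 1 - 4 ≡ 4; y = λ·(2 - 4) - 4 ≡ 1. → (4, 1)
3G: (4, 1) + (2, 4). λ = (4 - 1)/(2 - 4) ≡ 3/5 mod 7. 5⁻¹ ≡ 3 (mod 7) since 5·3 = 15 ≡ 1, so λ ≡ 2.
  x = λ² - 4 - 2 = 4 - 6 ≡ 5; y = λ·(4 - 5) - 1 ≡ 4. → (5, 4)
4G: (5, 4) + (2, 4). λ = (4 - 4)/(2 - 5) ≡ 0/4 mod 7. 4⁻¹ ≡ 2 (mod 7) since 4·2 = 8 ≡ 1, so λ ≡ 0.
  x = λ² - 5 - 2 = 0 - 7 ≡ 0; y = λ·(5 - 0) - 4 ≡ 3. → (0, 3)
5G: (0, 3) + (2, 4). λ = (4 - 3)/(2 - 0) ≡ 1/2 mod 7. 2⁻¹ ≡ 4 (mod 7) since 2·4 = 8 ≡ 1, so λ ≡ 4.
  x = λ² - 0 - 2 = 16 - 2 ≡ 0; y = λ·(0 - 0) - 3 ≡ 4. → (0, 4)
6G: (0, 4) + (2, 4). λ = (4 - 4)/(2 - 0) ≡ 0/2 mod 7. 2⁻¹ ≡ 4 (mod 7), so λ ≡ 0.
  x = λ² - 0 - 2 = 0 - 2 ≡ 5; y = λ·(0 - 5) - 4 ≡ 3. → (5, 3)
7G: (5, 3) + (2, 4). λ = (4 - 3)/(2 - 5) ≡ 1/4 mod 7. 4⁻¹ ≡ 2 (mod 7), so λ ≡ 2.
  x = λ² - 5 - 2 = 4 - 7 ≡ 4; y = λ·(5 - 4) - 3 ≡ 6. → (4, 6)
8G: (4, 6) + (2, 4). λ = (4 - 6)/(2 - 4) ≡ 5/5 mod 7. 5⁻¹ ≡ 3 (mod 7) since 5·3 = 15 ≡ 1, so λ ≡ 1.
  x = λ² - 4 - 2 = 1 - 6 ≡ 2; y = λ·(4 - 2) - 6 ≡ 3. → (2, 3)
9G: (2, 3) + (2, 4): same x and y₁ ≡ -y₂, so the sum is 𝒪.
10G: 𝒪 + (2, 4) = (2, 4) (identity).
11G: tangent at (2, 4): λ = (3·2² + 3)/(2·4) ≡ 1/1. 1⁻¹ ≡ 1 (mod 7), so λ ≡ 1·1 ≡ 1.
  x = λ² - 2 - 2 = 1 - 4 ≡ 4; y = λ·(2 - 4) - 4 ≡ 1. → (4, 1)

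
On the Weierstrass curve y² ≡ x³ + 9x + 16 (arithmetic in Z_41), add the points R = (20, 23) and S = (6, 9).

(20, 23) + (6, 9). λ = (9 - 23)/(6 - 20) ≡ 27/27 mod 41. 27⁻¹ ≡ 38 (mod 41) since 27·38 = 1026 ≡ 1, so λ ≡ 1.
  x = λ² - 20 - 6 = 1 - 26 ≡ 16; y = λ·(20 - 16) - 23 ≡ 22. → (16, 22)

(16, 22)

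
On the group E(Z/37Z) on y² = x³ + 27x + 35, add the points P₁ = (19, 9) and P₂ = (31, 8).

(33, 23)

(19, 9) + (31, 8). λ = (8 - 9)/(31 - 19) ≡ 36/12 mod 37. 12⁻¹ ≡ 34 (mod 37), so λ ≡ 3.
  x = λ² - 19 - 31 = 9 - 50 ≡ 33; y = λ·(19 - 33) - 9 ≡ 23. → (33, 23)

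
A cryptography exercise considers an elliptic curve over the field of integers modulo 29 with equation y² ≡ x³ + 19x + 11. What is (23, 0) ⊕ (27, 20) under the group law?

(4, 8)

(23, 0) + (27, 20). λ = (20 - 0)/(27 - 23) ≡ 20/4 mod 29. 4⁻¹ ≡ 22 (mod 29) since 4·22 = 88 ≡ 1, so λ ≡ 5.
  x = λ² - 23 - 27 = 25 - 50 ≡ 4; y = λ·(23 - 4) - 0 ≡ 8. → (4, 8)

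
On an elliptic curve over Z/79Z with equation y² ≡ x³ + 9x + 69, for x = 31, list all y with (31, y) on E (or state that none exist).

35, 44

x³ + 9x + 69 = 30139 ≡ 40 (mod 79).
Square roots of 40 mod 79: 35 and 44 (since 35² = 1225 ≡ 40).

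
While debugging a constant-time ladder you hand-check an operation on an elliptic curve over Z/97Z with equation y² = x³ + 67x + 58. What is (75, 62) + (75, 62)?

(91, 33)

tangent at (75, 62): λ = (3·75² + 67)/(2·62) ≡ 64/27. 27⁻¹ ≡ 18 (mod 97), so λ ≡ 64·18 ≡ 85.
  x = λ² - 75 - 75 = 7225 - 150 ≡ 91; y = λ·(75 - 91) - 62 ≡ 33. → (91, 33)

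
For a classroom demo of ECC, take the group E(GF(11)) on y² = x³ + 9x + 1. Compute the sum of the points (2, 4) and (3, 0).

(2, 4) + (3, 0). λ = (0 - 4)/(3 - 2) ≡ 7/1 mod 11. 1⁻¹ ≡ 1 (mod 11) since 1·1 = 1 ≡ 1, so λ ≡ 7.
  x = λ² - 2 - 3 = 49 - 5 ≡ 0; y = λ·(2 - 0) - 4 ≡ 10. → (0, 10)

(0, 10)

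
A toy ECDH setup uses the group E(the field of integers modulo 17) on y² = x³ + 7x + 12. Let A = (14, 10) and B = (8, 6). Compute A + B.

(14, 10) + (8, 6). λ = (6 - 10)/(8 - 14) ≡ 13/11 mod 17. 11⁻¹ ≡ 14 (mod 17), so λ ≡ 12.
  x = λ² - 14 - 8 = 144 - 22 ≡ 3; y = λ·(14 - 3) - 10 ≡ 3. → (3, 3)

(3, 3)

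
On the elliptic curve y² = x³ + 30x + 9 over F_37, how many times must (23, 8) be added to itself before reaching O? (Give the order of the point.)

7

2P: tangent at (23, 8): λ = (3·23² + 30)/(2·8) ≡ 26/16. 16⁻¹ ≡ 7 (mod 37), so λ ≡ 26·7 ≡ 34.
  x = λ² - 23 - 23 = 1156 - 46 ≡ 0; y = λ·(23 - 0) - 8 ≡ 34. → (0, 34)
3P: (0, 34) + (23, 8). λ = (8 - 34)/(23 - 0) ≡ 11/23 mod 37. 23⁻¹ ≡ 29 (mod 37) since 23·29 = 667 ≡ 1, so λ ≡ 23.
  x = λ² - 0 - 23 = 529 - 23 ≡ 25; y = λ·(0 - 25) - 34 ≡ 20. → (25, 20)
4P: (25, 20) + (23, 8). λ = (8 - 20)/(23 - 25) ≡ 25/35 mod 37. 35⁻¹ ≡ 18 (mod 37), so λ ≡ 6.
  x = λ² - 25 - 23 = 36 - 48 ≡ 25; y = λ·(25 - 25) - 20 ≡ 17. → (25, 17)
5P: (25, 17) + (23, 8). λ = (8 - 17)/(23 - 25) ≡ 28/35 mod 37. 35⁻¹ ≡ 18 (mod 37), so λ ≡ 23.
  x = λ² - 25 - 23 = 529 - 48 ≡ 0; y = λ·(25 - 0) - 17 ≡ 3. → (0, 3)
6P: (0, 3) + (23, 8). λ = (8 - 3)/(23 - 0) ≡ 5/23 mod 37. 23⁻¹ ≡ 29 (mod 37), so λ ≡ 34.
  x = λ² - 0 - 23 = 1156 - 23 ≡ 23; y = λ·(0 - 23) - 3 ≡ 29. → (23, 29)
7P: (23, 29) + (23, 8): same x and y₁ ≡ -y₂, so the sum is O.
7P = O, so the order is 7.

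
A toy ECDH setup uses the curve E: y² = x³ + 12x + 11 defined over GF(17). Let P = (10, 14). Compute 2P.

(15, 8)

tangent at (10, 14): λ = (3·10² + 12)/(2·14) ≡ 6/11. 11⁻¹ ≡ 14 (mod 17), so λ ≡ 6·14 ≡ 16.
  x = λ² - 10 - 10 = 256 - 20 ≡ 15; y = λ·(10 - 15) - 14 ≡ 8. → (15, 8)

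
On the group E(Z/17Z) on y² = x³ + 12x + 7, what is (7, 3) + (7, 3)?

tangent at (7, 3): λ = (3·7² + 12)/(2·3) ≡ 6/6. 6⁻¹ ≡ 3 (mod 17), so λ ≡ 6·3 ≡ 1.
  x = λ² - 7 - 7 = 1 - 14 ≡ 4; y = λ·(7 - 4) - 3 ≡ 0. → (4, 0)

(4, 0)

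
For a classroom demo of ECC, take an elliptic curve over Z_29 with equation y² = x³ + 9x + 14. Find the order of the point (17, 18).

2P: tangent at (17, 18): λ = (3·17² + 9)/(2·18) ≡ 6/7. 7⁻¹ ≡ 25 (mod 29) since 7·25 = 175 ≡ 1, so λ ≡ 6·25 ≡ 5.
  x = λ² - 17 - 17 = 25 - 34 ≡ 20; y = λ·(17 - 20) - 18 ≡ 25. → (20, 25)
3P: (20, 25) + (17, 18). λ = (18 - 25)/(17 - 20) ≡ 22/26 mod 29. 26⁻¹ ≡ 19 (mod 29) since 26·19 = 494 ≡ 1, so λ ≡ 12.
  x = λ² - 20 - 17 = 144 - 37 ≡ 20; y = λ·(20 - 20) - 25 ≡ 4. → (20, 4)
4P: (20, 4) + (17, 18). λ = (18 - 4)/(17 - 20) ≡ 14/26 mod 29. 26⁻¹ ≡ 19 (mod 29), so λ ≡ 5.
  x = λ² - 20 - 17 = 25 - 37 ≡ 17; y = λ·(20 - 17) - 4 ≡ 11. → (17, 11)
5P: (17, 11) + (17, 18): same x and y₁ ≡ -y₂, so the sum is 𝒪.
5P = 𝒪, so the order is 5.

5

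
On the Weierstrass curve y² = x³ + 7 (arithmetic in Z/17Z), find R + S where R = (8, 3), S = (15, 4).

(2, 10)

(8, 3) + (15, 4). λ = (4 - 3)/(15 - 8) ≡ 1/7 mod 17. 7⁻¹ ≡ 5 (mod 17), so λ ≡ 5.
  x = λ² - 8 - 15 = 25 - 23 ≡ 2; y = λ·(8 - 2) - 3 ≡ 10. → (2, 10)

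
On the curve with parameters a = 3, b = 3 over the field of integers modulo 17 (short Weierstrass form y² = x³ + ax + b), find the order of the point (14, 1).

2P: tangent at (14, 1): λ = (3·14² + 3)/(2·1) ≡ 13/2. 2⁻¹ ≡ 9 (mod 17), so λ ≡ 13·9 ≡ 15.
  x = λ² - 14 - 14 = 225 - 28 ≡ 10; y = λ·(14 - 10) - 1 ≡ 8. → (10, 8)
3P: (10, 8) + (14, 1). λ = (1 - 8)/(14 - 10) ≡ 10/4 mod 17. 4⁻¹ ≡ 13 (mod 17) since 4·13 = 52 ≡ 1, so λ ≡ 11.
  x = λ² - 10 - 14 = 121 - 24 ≡ 12; y = λ·(10 - 12) - 8 ≡ 4. → (12, 4)
4P: (12, 4) + (14, 1). λ = (1 - 4)/(14 - 12) ≡ 14/2 mod 17. 2⁻¹ ≡ 9 (mod 17) since 2·9 = 18 ≡ 1, so λ ≡ 7.
  x = λ² - 12 - 14 = 49 - 26 ≡ 6; y = λ·(12 - 6) - 4 ≡ 4. → (6, 4)
5P: (6, 4) + (14, 1). λ = (1 - 4)/(14 - 6) ≡ 14/8 mod 17. 8⁻¹ ≡ 15 (mod 17) since 8·15 = 120 ≡ 1, so λ ≡ 6.
  x = λ² - 6 - 14 = 36 - 20 ≡ 16; y = λ·(6 - 16) - 4 ≡ 4. → (16, 4)
6P: (16, 4) + (14, 1). λ = (1 - 4)/(14 - 16) ≡ 14/15 mod 17. 15⁻¹ ≡ 8 (mod 17), so λ ≡ 10.
  x = λ² - 16 - 14 = 100 - 30 ≡ 2; y = λ·(16 - 2) - 4 ≡ 0. → (2, 0)
7P: (2, 0) + (14, 1). λ = (1 - 0)/(14 - 2) ≡ 1/12 mod 17. 12⁻¹ ≡ 10 (mod 17), so λ ≡ 10.
  x = λ² - 2 - 14 = 100 - 16 ≡ 16; y = λ·(2 - 16) - 0 ≡ 13. → (16, 13)
8P: (16, 13) + (14, 1). λ = (1 - 13)/(14 - 16) ≡ 5/15 mod 17. 15⁻¹ ≡ 8 (mod 17) since 15·8 = 120 ≡ 1, so λ ≡ 6.
  x = λ² - 16 - 14 = 36 - 30 ≡ 6; y = λ·(16 - 6) - 13 ≡ 13. → (6, 13)
9P: (6, 13) + (14, 1). λ = (1 - 13)/(14 - 6) ≡ 5/8 mod 17. 8⁻¹ ≡ 15 (mod 17), so λ ≡ 7.
  x = λ² - 6 - 14 = 49 - 20 ≡ 12; y = λ·(6 - 12) - 13 ≡ 13. → (12, 13)
10P: (12, 13) + (14, 1). λ = (1 - 13)/(14 - 12) ≡ 5/2 mod 17. 2⁻¹ ≡ 9 (mod 17) since 2·9 = 18 ≡ 1, so λ ≡ 11.
  x = λ² - 12 - 14 = 121 - 26 ≡ 10; y = λ·(12 - 10) - 13 ≡ 9. → (10, 9)
11P: (10, 9) + (14, 1). λ = (1 - 9)/(14 - 10) ≡ 9/4 mod 17. 4⁻¹ ≡ 13 (mod 17), so λ ≡ 15.
  x = λ² - 10 - 14 = 225 - 24 ≡ 14; y = λ·(10 - 14) - 9 ≡ 16. → (14, 16)
12P: (14, 16) + (14, 1): same x and y₁ ≡ -y₂, so the sum is ∞.
12P = ∞, so the order is 12.

12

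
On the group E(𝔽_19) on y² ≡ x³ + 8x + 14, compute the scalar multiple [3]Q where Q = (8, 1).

(13, 15)

Repeated addition: build up to 3Q.
2Q: tangent at (8, 1): λ = (3·8² + 8)/(2·1) ≡ 10/2. 2⁻¹ ≡ 10 (mod 19) since 2·10 = 20 ≡ 1, so λ ≡ 10·10 ≡ 5.
  x = λ² - 8 - 8 = 25 - 16 ≡ 9; y = λ·(8 - 9) - 1 ≡ 13. → (9, 13)
3Q: (9, 13) + (8, 1). λ = (1 - 13)/(8 - 9) ≡ 7/18 mod 19. 18⁻¹ ≡ 18 (mod 19), so λ ≡ 12.
  x = λ² - 9 - 8 = 144 - 17 ≡ 13; y = λ·(9 - 13) - 13 ≡ 15. → (13, 15)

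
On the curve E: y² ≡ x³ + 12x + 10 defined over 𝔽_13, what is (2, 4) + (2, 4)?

tangent at (2, 4): λ = (3·2² + 12)/(2·4) ≡ 11/8. 8⁻¹ ≡ 5 (mod 13), so λ ≡ 11·5 ≡ 3.
  x = λ² - 2 - 2 = 9 - 4 ≡ 5; y = λ·(2 - 5) - 4 ≡ 0. → (5, 0)

(5, 0)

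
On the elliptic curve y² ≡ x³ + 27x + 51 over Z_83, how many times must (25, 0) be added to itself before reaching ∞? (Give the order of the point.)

2P: (25, 0) + (25, 0): same x and y₁ ≡ -y₂, so the sum is ∞.
2P = ∞, so the order is 2.

2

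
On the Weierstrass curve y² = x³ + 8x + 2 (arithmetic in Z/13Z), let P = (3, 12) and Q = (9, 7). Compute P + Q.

(3, 12) + (9, 7). λ = (7 - 12)/(9 - 3) ≡ 8/6 mod 13. 6⁻¹ ≡ 11 (mod 13), so λ ≡ 10.
  x = λ² - 3 - 9 = 100 - 12 ≡ 10; y = λ·(3 - 10) - 12 ≡ 9. → (10, 9)

(10, 9)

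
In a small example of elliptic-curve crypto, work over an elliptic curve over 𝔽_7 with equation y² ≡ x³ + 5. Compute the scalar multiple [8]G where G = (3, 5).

Repeated addition: build up to 8G.
2G: tangent at (3, 5): λ = (3·3² + 0)/(2·5) ≡ 6/3. 3⁻¹ ≡ 5 (mod 7) since 3·5 = 15 ≡ 1, so λ ≡ 6·5 ≡ 2.
  x = λ² - 3 - 3 = 4 - 6 ≡ 5; y = λ·(3 - 5) - 5 ≡ 5. → (5, 5)
3G: (5, 5) + (3, 5). λ = (5 - 5)/(3 - 5) ≡ 0/5 mod 7. 5⁻¹ ≡ 3 (mod 7), so λ ≡ 0.
  x = λ² - 5 - 3 = 0 - 8 ≡ 6; y = λ·(5 - 6) - 5 ≡ 2. → (6, 2)
4G: (6, 2) + (3, 5). λ = (5 - 2)/(3 - 6) ≡ 3/4 mod 7. 4⁻¹ ≡ 2 (mod 7) since 4·2 = 8 ≡ 1, so λ ≡ 6.
  x = λ² - 6 - 3 = 36 - 9 ≡ 6; y = λ·(6 - 6) - 2 ≡ 5. → (6, 5)
5G: (6, 5) + (3, 5). λ = (5 - 5)/(3 - 6) ≡ 0/4 mod 7. 4⁻¹ ≡ 2 (mod 7), so λ ≡ 0.
  x = λ² - 6 - 3 = 0 - 9 ≡ 5; y = λ·(6 - 5) - 5 ≡ 2. → (5, 2)
6G: (5, 2) + (3, 5). λ = (5 - 2)/(3 - 5) ≡ 3/5 mod 7. 5⁻¹ ≡ 3 (mod 7), so λ ≡ 2.
  x = λ² - 5 - 3 = 4 - 8 ≡ 3; y = λ·(5 - 3) - 2 ≡ 2. → (3, 2)
7G: (3, 2) + (3, 5): same x and y₁ ≡ -y₂, so the sum is O.
8G: O + (3, 5) = (3, 5) (identity).

(3, 5)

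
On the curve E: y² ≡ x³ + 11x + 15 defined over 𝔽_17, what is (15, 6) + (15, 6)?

tangent at (15, 6): λ = (3·15² + 11)/(2·6) ≡ 6/12. 12⁻¹ ≡ 10 (mod 17), so λ ≡ 6·10 ≡ 9.
  x = λ² - 15 - 15 = 81 - 30 ≡ 0; y = λ·(15 - 0) - 6 ≡ 10. → (0, 10)

(0, 10)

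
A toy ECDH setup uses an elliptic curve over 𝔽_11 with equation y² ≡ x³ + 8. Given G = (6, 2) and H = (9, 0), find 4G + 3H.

First 4G:
Double-and-add on 4 = (100)₂. Start with G = (6, 2) for the leading 1-bit.
double: tangent at (6, 2): λ = (3·6² + 0)/(2·2) ≡ 9/4. 4⁻¹ ≡ 3 (mod 11), so λ ≡ 9·3 ≡ 5.
  x = λ² - 6 - 6 = 25 - 12 ≡ 2; y = λ·(6 - 2) - 2 ≡ 7. → (2, 7)
double: tangent at (2, 7): λ = (3·2² + 0)/(2·7) ≡ 1/3. 3⁻¹ ≡ 4 (mod 11), so λ ≡ 1·4 ≡ 4.
  x = λ² - 2 - 2 = 16 - 4 ≡ 1; y = λ·(2 - 1) - 7 ≡ 8. → (1, 8)
4G = (1, 8).
Next 3H:
Repeated addition: build up to 3H.
2H: (9, 0) + (9, 0): same x and y₁ ≡ -y₂, so the sum is ∞.
3H: ∞ + (9, 0) = (9, 0) (identity).
3H = (9, 0).
Finally 4G + 3H:
(1, 8) + (9, 0). λ = (0 - 8)/(9 - 1) ≡ 3/8 mod 11. 8⁻¹ ≡ 7 (mod 11), so λ ≡ 10.
  x = λ² - 1 - 9 = 100 - 10 ≡ 2; y = λ·(1 - 2) - 8 ≡ 4. → (2, 4)

(2, 4)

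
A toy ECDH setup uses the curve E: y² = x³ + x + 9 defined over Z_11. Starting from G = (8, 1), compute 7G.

Repeated addition: build up to 7G.
2G: tangent at (8, 1): λ = (3·8² + 1)/(2·1) ≡ 6/2. 2⁻¹ ≡ 6 (mod 11), so λ ≡ 6·6 ≡ 3.
  x = λ² - 8 - 8 = 9 - 16 ≡ 4; y = λ·(8 - 4) - 1 ≡ 0. → (4, 0)
3G: (4, 0) + (8, 1). λ = (1 - 0)/(8 - 4) ≡ 1/4 mod 11. 4⁻¹ ≡ 3 (mod 11), so λ ≡ 3.
  x = λ² - 4 - 8 = 9 - 12 ≡ 8; y = λ·(4 - 8) - 0 ≡ 10. → (8, 10)
4G: (8, 10) + (8, 1): same x and y₁ ≡ -y₂, so the sum is O.
5G: O + (8, 1) = (8, 1) (identity).
6G: tangent at (8, 1): λ = (3·8² + 1)/(2·1) ≡ 6/2. 2⁻¹ ≡ 6 (mod 11), so λ ≡ 6·6 ≡ 3.
  x = λ² - 8 - 8 = 9 - 16 ≡ 4; y = λ·(8 - 4) - 1 ≡ 0. → (4, 0)
7G: (4, 0) + (8, 1). λ = (1 - 0)/(8 - 4) ≡ 1/4 mod 11. 4⁻¹ ≡ 3 (mod 11), so λ ≡ 3.
  x = λ² - 4 - 8 = 9 - 12 ≡ 8; y = λ·(4 - 8) - 0 ≡ 10. → (8, 10)

(8, 10)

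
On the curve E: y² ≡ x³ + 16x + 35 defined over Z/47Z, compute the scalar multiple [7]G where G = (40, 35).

Repeated addition: build up to 7G.
2G: tangent at (40, 35): λ = (3·40² + 16)/(2·35) ≡ 22/23. 23⁻¹ ≡ 45 (mod 47) since 23·45 = 1035 ≡ 1, so λ ≡ 22·45 ≡ 3.
  x = λ² - 40 - 40 = 9 - 80 ≡ 23; y = λ·(40 - 23) - 35 ≡ 16. → (23, 16)
3G: (23, 16) + (40, 35). λ = (35 - 16)/(40 - 23) ≡ 19/17 mod 47. 17⁻¹ ≡ 36 (mod 47), so λ ≡ 26.
  x = λ² - 23 - 40 = 676 - 63 ≡ 2; y = λ·(23 - 2) - 16 ≡ 13. → (2, 13)
4G: (2, 13) + (40, 35). λ = (35 - 13)/(40 - 2) ≡ 22/38 mod 47. 38⁻¹ ≡ 26 (mod 47), so λ ≡ 8.
  x = λ² - 2 - 40 = 64 - 42 ≡ 22; y = λ·(2 - 22) - 13 ≡ 15. → (22, 15)
5G: (22, 15) + (40, 35). λ = (35 - 15)/(40 - 22) ≡ 20/18 mod 47. 18⁻¹ ≡ 34 (mod 47), so λ ≡ 22.
  x = λ² - 22 - 40 = 484 - 62 ≡ 46; y = λ·(22 - 46) - 15 ≡ 21. → (46, 21)
6G: (46, 21) + (40, 35). λ = (35 - 21)/(40 - 46) ≡ 14/41 mod 47. 41⁻¹ ≡ 39 (mod 47) since 41·39 = 1599 ≡ 1, so λ ≡ 29.
  x = λ² - 46 - 40 = 841 - 86 ≡ 3; y = λ·(46 - 3) - 21 ≡ 4. → (3, 4)
7G: (3, 4) + (40, 35). λ = (35 - 4)/(40 - 3) ≡ 31/37 mod 47. 37⁻¹ ≡ 14 (mod 47), so λ ≡ 11.
  x = λ² - 3 - 40 = 121 - 43 ≡ 31; y = λ·(3 - 31) - 4 ≡ 17. → (31, 17)

(31, 17)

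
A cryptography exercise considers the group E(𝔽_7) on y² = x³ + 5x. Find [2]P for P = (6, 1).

tangent at (6, 1): λ = (3·6² + 5)/(2·1) ≡ 1/2. 2⁻¹ ≡ 4 (mod 7) since 2·4 = 8 ≡ 1, so λ ≡ 1·4 ≡ 4.
  x = λ² - 6 - 6 = 16 - 12 ≡ 4; y = λ·(6 - 4) - 1 ≡ 0. → (4, 0)

(4, 0)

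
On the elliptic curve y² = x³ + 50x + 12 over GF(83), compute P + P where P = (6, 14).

(66, 15)

tangent at (6, 14): λ = (3·6² + 50)/(2·14) ≡ 75/28. 28⁻¹ ≡ 3 (mod 83), so λ ≡ 75·3 ≡ 59.
  x = λ² - 6 - 6 = 3481 - 12 ≡ 66; y = λ·(6 - 66) - 14 ≡ 15. → (66, 15)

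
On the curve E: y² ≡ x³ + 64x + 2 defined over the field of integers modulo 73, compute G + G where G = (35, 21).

(0, 41)

tangent at (35, 21): λ = (3·35² + 64)/(2·21) ≡ 16/42. 42⁻¹ ≡ 40 (mod 73), so λ ≡ 16·40 ≡ 56.
  x = λ² - 35 - 35 = 3136 - 70 ≡ 0; y = λ·(35 - 0) - 21 ≡ 41. → (0, 41)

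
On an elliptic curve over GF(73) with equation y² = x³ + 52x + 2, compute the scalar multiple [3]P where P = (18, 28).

(50, 61)

Repeated addition: build up to 3P.
2P: tangent at (18, 28): λ = (3·18² + 52)/(2·28) ≡ 2/56. 56⁻¹ ≡ 30 (mod 73), so λ ≡ 2·30 ≡ 60.
  x = λ² - 18 - 18 = 3600 - 36 ≡ 60; y = λ·(18 - 60) - 28 ≡ 7. → (60, 7)
3P: (60, 7) + (18, 28). λ = (28 - 7)/(18 - 60) ≡ 21/31 mod 73. 31⁻¹ ≡ 33 (mod 73), so λ ≡ 36.
  x = λ² - 60 - 18 = 1296 - 78 ≡ 50; y = λ·(60 - 50) - 7 ≡ 61. → (50, 61)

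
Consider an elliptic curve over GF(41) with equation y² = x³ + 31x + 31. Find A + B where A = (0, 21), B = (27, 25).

(35, 30)

(0, 21) + (27, 25). λ = (25 - 21)/(27 - 0) ≡ 4/27 mod 41. 27⁻¹ ≡ 38 (mod 41), so λ ≡ 29.
  x = λ² - 0 - 27 = 841 - 27 ≡ 35; y = λ·(0 - 35) - 21 ≡ 30. → (35, 30)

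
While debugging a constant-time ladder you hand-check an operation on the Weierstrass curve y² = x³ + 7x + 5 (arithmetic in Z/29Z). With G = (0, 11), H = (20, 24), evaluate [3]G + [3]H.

First 3G:
Repeated addition: build up to 3G.
2G: tangent at (0, 11): λ = (3·0² + 7)/(2·11) ≡ 7/22. 22⁻¹ ≡ 4 (mod 29), so λ ≡ 7·4 ≡ 28.
  x = λ² - 0 - 0 = 784 - 0 ≡ 1; y = λ·(0 - 1) - 11 ≡ 19. → (1, 19)
3G: (1, 19) + (0, 11). λ = (11 - 19)/(0 - 1) ≡ 21/28 mod 29. 28⁻¹ ≡ 28 (mod 29), so λ ≡ 8.
  x = λ² - 1 - 0 = 64 - 1 ≡ 5; y = λ·(1 - 5) - 19 ≡ 7. → (5, 7)
3G = (5, 7).
Next 3H:
Repeated addition: build up to 3H.
2H: tangent at (20, 24): λ = (3·20² + 7)/(2·24) ≡ 18/19. 19⁻¹ ≡ 26 (mod 29), so λ ≡ 18·26 ≡ 4.
  x = λ² - 20 - 20 = 16 - 40 ≡ 5; y = λ·(20 - 5) - 24 ≡ 7. → (5, 7)
3H: (5, 7) + (20, 24). λ = (24 - 7)/(20 - 5) ≡ 17/15 mod 29. 15⁻¹ ≡ 2 (mod 29), so λ ≡ 5.
  x = λ² - 5 - 20 = 25 - 25 ≡ 0; y = λ·(5 - 0) - 7 ≡ 18. → (0, 18)
3H = (0, 18).
Finally 3G + 3H:
(5, 7) + (0, 18). λ = (18 - 7)/(0 - 5) ≡ 11/24 mod 29. 24⁻¹ ≡ 23 (mod 29), so λ ≡ 21.
  x = λ² - 5 - 0 = 441 - 5 ≡ 1; y = λ·(5 - 1) - 7 ≡ 19. → (1, 19)

(1, 19)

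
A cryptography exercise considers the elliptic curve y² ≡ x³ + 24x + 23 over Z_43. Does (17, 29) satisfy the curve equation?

y² = 29² ≡ 24; x³ + 24x + 23 = 5344 ≡ 12 (mod 43). 24 ≠ 12.

no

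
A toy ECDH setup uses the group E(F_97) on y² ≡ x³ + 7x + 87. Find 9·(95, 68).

(7, 24)

Write Q = (95, 68).
Repeated addition: build up to 9Q.
2Q: tangent at (95, 68): λ = (3·95² + 7)/(2·68) ≡ 19/39. 39⁻¹ ≡ 5 (mod 97), so λ ≡ 19·5 ≡ 95.
  x = λ² - 95 - 95 = 9025 - 190 ≡ 8; y = λ·(95 - 8) - 68 ≡ 49. → (8, 49)
3Q: (8, 49) + (95, 68). λ = (68 - 49)/(95 - 8) ≡ 19/87 mod 97. 87⁻¹ ≡ 29 (mod 97) since 87·29 = 2523 ≡ 1, so λ ≡ 66.
  x = λ² - 8 - 95 = 4356 - 103 ≡ 82; y = λ·(8 - 82) - 49 ≡ 14. → (82, 14)
4Q: (82, 14) + (95, 68). λ = (68 - 14)/(95 - 82) ≡ 54/13 mod 97. 13⁻¹ ≡ 15 (mod 97), so λ ≡ 34.
  x = λ² - 82 - 95 = 1156 - 177 ≡ 9; y = λ·(82 - 9) - 14 ≡ 43. → (9, 43)
5Q: (9, 43) + (95, 68). λ = (68 - 43)/(95 - 9) ≡ 25/86 mod 97. 86⁻¹ ≡ 44 (mod 97), so λ ≡ 33.
  x = λ² - 9 - 95 = 1089 - 104 ≡ 15; y = λ·(9 - 15) - 43 ≡ 50. → (15, 50)
6Q: (15, 50) + (95, 68). λ = (68 - 50)/(95 - 15) ≡ 18/80 mod 97. 80⁻¹ ≡ 57 (mod 97), so λ ≡ 56.
  x = λ² - 15 - 95 = 3136 - 110 ≡ 19; y = λ·(15 - 19) - 50 ≡ 17. → (19, 17)
7Q: (19, 17) + (95, 68). λ = (68 - 17)/(95 - 19) ≡ 51/76 mod 97. 76⁻¹ ≡ 60 (mod 97), so λ ≡ 53.
  x = λ² - 19 - 95 = 2809 - 114 ≡ 76; y = λ·(19 - 76) - 17 ≡ 66. → (76, 66)
8Q: (76, 66) + (95, 68). λ = (68 - 66)/(95 - 76) ≡ 2/19 mod 97. 19⁻¹ ≡ 46 (mod 97), so λ ≡ 92.
  x = λ² - 76 - 95 = 8464 - 171 ≡ 48; y = λ·(76 - 48) - 66 ≡ 85. → (48, 85)
9Q: (48, 85) + (95, 68). λ = (68 - 85)/(95 - 48) ≡ 80/47 mod 97. 47⁻¹ ≡ 64 (mod 97) since 47·64 = 3008 ≡ 1, so λ ≡ 76.
  x = λ² - 48 - 95 = 5776 - 143 ≡ 7; y = λ·(48 - 7) - 85 ≡ 24. → (7, 24)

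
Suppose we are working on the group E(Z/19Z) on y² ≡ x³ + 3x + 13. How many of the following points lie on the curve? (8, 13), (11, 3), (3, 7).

3

(8, 13): 13² ≡ 17, rhs ≡ 17 → on.
(11, 3): 3² ≡ 9, rhs ≡ 9 → on.
(3, 7): 7² ≡ 11, rhs ≡ 11 → on.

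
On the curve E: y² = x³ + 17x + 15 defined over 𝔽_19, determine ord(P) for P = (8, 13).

11

2P: tangent at (8, 13): λ = (3·8² + 17)/(2·13) ≡ 0/7. 7⁻¹ ≡ 11 (mod 19), so λ ≡ 0·11 ≡ 0.
  x = λ² - 8 - 8 = 0 - 16 ≡ 3; y = λ·(8 - 3) - 13 ≡ 6. → (3, 6)
3P: (3, 6) + (8, 13). λ = (13 - 6)/(8 - 3) ≡ 7/5 mod 19. 5⁻¹ ≡ 4 (mod 19), so λ ≡ 9.
  x = λ² - 3 - 8 = 81 - 11 ≡ 13; y = λ·(3 - 13) - 6 ≡ 18. → (13, 18)
4P: (13, 18) + (8, 13). λ = (13 - 18)/(8 - 13) ≡ 14/14 mod 19. 14⁻¹ ≡ 15 (mod 19) since 14·15 = 210 ≡ 1, so λ ≡ 1.
  x = λ² - 13 - 8 = 1 - 21 ≡ 18; y = λ·(13 - 18) - 18 ≡ 15. → (18, 15)
5P: (18, 15) + (8, 13). λ = (13 - 15)/(8 - 18) ≡ 17/9 mod 19. 9⁻¹ ≡ 17 (mod 19), so λ ≡ 4.
  x = λ² - 18 - 8 = 16 - 26 ≡ 9; y = λ·(18 - 9) - 15 ≡ 2. → (9, 2)
6P: (9, 2) + (8, 13). λ = (13 - 2)/(8 - 9) ≡ 11/18 mod 19. 18⁻¹ ≡ 18 (mod 19), so λ ≡ 8.
  x = λ² - 9 - 8 = 64 - 17 ≡ 9; y = λ·(9 - 9) - 2 ≡ 17. → (9, 17)
7P: (9, 17) + (8, 13). λ = (13 - 17)/(8 - 9) ≡ 15/18 mod 19. 18⁻¹ ≡ 18 (mod 19) since 18·18 = 324 ≡ 1, so λ ≡ 4.
  x = λ² - 9 - 8 = 16 - 17 ≡ 18; y = λ·(9 - 18) - 17 ≡ 4. → (18, 4)
8P: (18, 4) + (8, 13). λ = (13 - 4)/(8 - 18) ≡ 9/9 mod 19. 9⁻¹ ≡ 17 (mod 19) since 9·17 = 153 ≡ 1, so λ ≡ 1.
  x = λ² - 18 - 8 = 1 - 26 ≡ 13; y = λ·(18 - 13) - 4 ≡ 1. → (13, 1)
9P: (13, 1) + (8, 13). λ = (13 - 1)/(8 - 13) ≡ 12/14 mod 19. 14⁻¹ ≡ 15 (mod 19) since 14·15 = 210 ≡ 1, so λ ≡ 9.
  x = λ² - 13 - 8 = 81 - 21 ≡ 3; y = λ·(13 - 3) - 1 ≡ 13. → (3, 13)
10P: (3, 13) + (8, 13). λ = (13 - 13)/(8 - 3) ≡ 0/5 mod 19. 5⁻¹ ≡ 4 (mod 19) since 5·4 = 20 ≡ 1, so λ ≡ 0.
  x = λ² - 3 - 8 = 0 - 11 ≡ 8; y = λ·(3 - 8) - 13 ≡ 6. → (8, 6)
11P: (8, 6) + (8, 13): same x and y₁ ≡ -y₂, so the sum is ∞.
11P = ∞, so the order is 11.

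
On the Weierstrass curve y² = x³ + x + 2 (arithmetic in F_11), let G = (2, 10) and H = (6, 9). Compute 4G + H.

(9, 6)

First 4G:
Repeated addition: build up to 4G.
2G: tangent at (2, 10): λ = (3·2² + 1)/(2·10) ≡ 2/9. 9⁻¹ ≡ 5 (mod 11) since 9·5 = 45 ≡ 1, so λ ≡ 2·5 ≡ 10.
  x = λ² - 2 - 2 = 100 - 4 ≡ 8; y = λ·(2 - 8) - 10 ≡ 7. → (8, 7)
3G: (8, 7) + (2, 10). λ = (10 - 7)/(2 - 8) ≡ 3/5 mod 11. 5⁻¹ ≡ 9 (mod 11), so λ ≡ 5.
  x = λ² - 8 - 2 = 25 - 10 ≡ 4; y = λ·(8 - 4) - 7 ≡ 2. → (4, 2)
4G: (4, 2) + (2, 10). λ = (10 - 2)/(2 - 4) ≡ 8/9 mod 11. 9⁻¹ ≡ 5 (mod 11) since 9·5 = 45 ≡ 1, so λ ≡ 7.
  x = λ² - 4 - 2 = 49 - 6 ≡ 10; y = λ·(4 - 10) - 2 ≡ 0. → (10, 0)
4G = (10, 0).
Finally 4G + H:
(10, 0) + (6, 9). λ = (9 - 0)/(6 - 10) ≡ 9/7 mod 11. 7⁻¹ ≡ 8 (mod 11), so λ ≡ 6.
  x = λ² - 10 - 6 = 36 - 16 ≡ 9; y = λ·(10 - 9) - 0 ≡ 6. → (9, 6)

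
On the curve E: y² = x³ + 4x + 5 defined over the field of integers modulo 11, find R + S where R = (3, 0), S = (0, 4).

(0, 7)

(3, 0) + (0, 4). λ = (4 - 0)/(0 - 3) ≡ 4/8 mod 11. 8⁻¹ ≡ 7 (mod 11), so λ ≡ 6.
  x = λ² - 3 - 0 = 36 - 3 ≡ 0; y = λ·(3 - 0) - 0 ≡ 7. → (0, 7)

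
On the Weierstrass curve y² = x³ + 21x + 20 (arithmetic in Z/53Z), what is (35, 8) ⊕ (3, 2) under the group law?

(14, 39)

(35, 8) + (3, 2). λ = (2 - 8)/(3 - 35) ≡ 47/21 mod 53. 21⁻¹ ≡ 48 (mod 53), so λ ≡ 30.
  x = λ² - 35 - 3 = 900 - 38 ≡ 14; y = λ·(35 - 14) - 8 ≡ 39. → (14, 39)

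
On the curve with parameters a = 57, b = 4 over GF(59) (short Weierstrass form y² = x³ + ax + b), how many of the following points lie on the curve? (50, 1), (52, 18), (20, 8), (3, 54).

3

(50, 1): 1² ≡ 1, rhs ≡ 1 → on.
(52, 18): 18² ≡ 29, rhs ≡ 29 → on.
(20, 8): 8² ≡ 5, rhs ≡ 58 → off.
(3, 54): 54² ≡ 25, rhs ≡ 25 → on.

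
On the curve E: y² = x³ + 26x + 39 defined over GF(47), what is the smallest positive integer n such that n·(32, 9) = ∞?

9

2P: tangent at (32, 9): λ = (3·32² + 26)/(2·9) ≡ 43/18. 18⁻¹ ≡ 34 (mod 47), so λ ≡ 43·34 ≡ 5.
  x = λ² - 32 - 32 = 25 - 64 ≡ 8; y = λ·(32 - 8) - 9 ≡ 17. → (8, 17)
3P: (8, 17) + (32, 9). λ = (9 - 17)/(32 - 8) ≡ 39/24 mod 47. 24⁻¹ ≡ 2 (mod 47), so λ ≡ 31.
  x = λ² - 8 - 32 = 961 - 40 ≡ 28; y = λ·(8 - 28) - 17 ≡ 21. → (28, 21)
4P: (28, 21) + (32, 9). λ = (9 - 21)/(32 - 28) ≡ 35/4 mod 47. 4⁻¹ ≡ 12 (mod 47), so λ ≡ 44.
  x = λ² - 28 - 32 = 1936 - 60 ≡ 43; y = λ·(28 - 43) - 21 ≡ 24. → (43, 24)
5P: (43, 24) + (32, 9). λ = (9 - 24)/(32 - 43) ≡ 32/36 mod 47. 36⁻¹ ≡ 17 (mod 47), so λ ≡ 27.
  x = λ² - 43 - 32 = 729 - 75 ≡ 43; y = λ·(43 - 43) - 24 ≡ 23. → (43, 23)
6P: (43, 23) + (32, 9). λ = (9 - 23)/(32 - 43) ≡ 33/36 mod 47. 36⁻¹ ≡ 17 (mod 47), so λ ≡ 44.
  x = λ² - 43 - 32 = 1936 - 75 ≡ 28; y = λ·(43 - 28) - 23 ≡ 26. → (28, 26)
7P: (28, 26) + (32, 9). λ = (9 - 26)/(32 - 28) ≡ 30/4 mod 47. 4⁻¹ ≡ 12 (mod 47) since 4·12 = 48 ≡ 1, so λ ≡ 31.
  x = λ² - 28 - 32 = 961 - 60 ≡ 8; y = λ·(28 - 8) - 26 ≡ 30. → (8, 30)
8P: (8, 30) + (32, 9). λ = (9 - 30)/(32 - 8) ≡ 26/24 mod 47. 24⁻¹ ≡ 2 (mod 47) since 24·2 = 48 ≡ 1, so λ ≡ 5.
  x = λ² - 8 - 32 = 25 - 40 ≡ 32; y = λ·(8 - 32) - 30 ≡ 38. → (32, 38)
9P: (32, 38) + (32, 9): same x and y₁ ≡ -y₂, so the sum is ∞.
9P = ∞, so the order is 9.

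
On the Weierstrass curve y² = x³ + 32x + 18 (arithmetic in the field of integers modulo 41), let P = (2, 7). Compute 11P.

(36, 26)

Double-and-add on 11 = (1011)₂. Start with P = (2, 7) for the leading 1-bit.
double: tangent at (2, 7): λ = (3·2² + 32)/(2·7) ≡ 3/14. 14⁻¹ ≡ 3 (mod 41), so λ ≡ 3·3 ≡ 9.
  x = λ² - 2 - 2 = 81 - 4 ≡ 36; y = λ·(2 - 36) - 7 ≡ 15. → (36, 15)
double: tangent at (36, 15): λ = (3·36² + 32)/(2·15) ≡ 25/30. 30⁻¹ ≡ 26 (mod 41), so λ ≡ 25·26 ≡ 35.
  x = λ² - 36 - 36 = 1225 - 72 ≡ 5; y = λ·(36 - 5) - 15 ≡ 4. → (5, 4)
add P: (5, 4) + (2, 7). λ = (7 - 4)/(2 - 5) ≡ 3/38 mod 41. 38⁻¹ ≡ 27 (mod 41), so λ ≡ 40.
  x = λ² - 5 - 2 = 1600 - 7 ≡ 35; y = λ·(5 - 35) - 4 ≡ 26. → (35, 26)
double: tangent at (35, 26): λ = (3·35² + 32)/(2·26) ≡ 17/11. 11⁻¹ ≡ 15 (mod 41), so λ ≡ 17·15 ≡ 9.
  x = λ² - 35 - 35 = 81 - 70 ≡ 11; y = λ·(35 - 11) - 26 ≡ 26. → (11, 26)
add P: (11, 26) + (2, 7). λ = (7 - 26)/(2 - 11) ≡ 22/32 mod 41. 32⁻¹ ≡ 9 (mod 41), so λ ≡ 34.
  x = λ² - 11 - 2 = 1156 - 13 ≡ 36; y = λ·(11 - 36) - 26 ≡ 26. → (36, 26)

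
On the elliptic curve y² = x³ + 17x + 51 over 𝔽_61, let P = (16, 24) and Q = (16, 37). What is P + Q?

The two points share x = 16 and their y-coordinates satisfy 24 + 37 ≡ 0 (mod 61), so they are inverses. Their sum is O.

O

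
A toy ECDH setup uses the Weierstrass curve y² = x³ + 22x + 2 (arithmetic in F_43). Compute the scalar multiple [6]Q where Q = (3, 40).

(28, 34)

Repeated addition: build up to 6Q.
2Q: tangent at (3, 40): λ = (3·3² + 22)/(2·40) ≡ 6/37. 37⁻¹ ≡ 7 (mod 43) since 37·7 = 259 ≡ 1, so λ ≡ 6·7 ≡ 42.
  x = λ² - 3 - 3 = 1764 - 6 ≡ 38; y = λ·(3 - 38) - 40 ≡ 38. → (38, 38)
3Q: (38, 38) + (3, 40). λ = (40 - 38)/(3 - 38) ≡ 2/8 mod 43. 8⁻¹ ≡ 27 (mod 43) since 8·27 = 216 ≡ 1, so λ ≡ 11.
  x = λ² - 38 - 3 = 121 - 41 ≡ 37; y = λ·(38 - 37) - 38 ≡ 16. → (37, 16)
4Q: (37, 16) + (3, 40). λ = (40 - 16)/(3 - 37) ≡ 24/9 mod 43. 9⁻¹ ≡ 24 (mod 43) since 9·24 = 216 ≡ 1, so λ ≡ 17.
  x = λ² - 37 - 3 = 289 - 40 ≡ 34; y = λ·(37 - 34) - 16 ≡ 35. → (34, 35)
5Q: (34, 35) + (3, 40). λ = (40 - 35)/(3 - 34) ≡ 5/12 mod 43. 12⁻¹ ≡ 18 (mod 43), so λ ≡ 4.
  x = λ² - 34 - 3 = 16 - 37 ≡ 22; y = λ·(34 - 22) - 35 ≡ 13. → (22, 13)
6Q: (22, 13) + (3, 40). λ = (40 - 13)/(3 - 22) ≡ 27/24 mod 43. 24⁻¹ ≡ 9 (mod 43) since 24·9 = 216 ≡ 1, so λ ≡ 28.
  x = λ² - 22 - 3 = 784 - 25 ≡ 28; y = λ·(22 - 28) - 13 ≡ 34. → (28, 34)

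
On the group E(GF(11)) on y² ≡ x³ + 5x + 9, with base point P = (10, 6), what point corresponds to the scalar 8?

(2, 7)

Double-and-add on 8 = (1000)₂. Start with P = (10, 6) for the leading 1-bit.
double: tangent at (10, 6): λ = (3·10² + 5)/(2·6) ≡ 8/1. 1⁻¹ ≡ 1 (mod 11), so λ ≡ 8·1 ≡ 8.
  x = λ² - 10 - 10 = 64 - 20 ≡ 0; y = λ·(10 - 0) - 6 ≡ 8. → (0, 8)
double: tangent at (0, 8): λ = (3·0² + 5)/(2·8) ≡ 5/5. 5⁻¹ ≡ 9 (mod 11), so λ ≡ 5·9 ≡ 1.
  x = λ² - 0 - 0 = 1 - 0 ≡ 1; y = λ·(0 - 1) - 8 ≡ 2. → (1, 2)
double: tangent at (1, 2): λ = (3·1² + 5)/(2·2) ≡ 8/4. 4⁻¹ ≡ 3 (mod 11) since 4·3 = 12 ≡ 1, so λ ≡ 8·3 ≡ 2.
  x = λ² - 1 - 1 = 4 - 2 ≡ 2; y = λ·(1 - 2) - 2 ≡ 7. → (2, 7)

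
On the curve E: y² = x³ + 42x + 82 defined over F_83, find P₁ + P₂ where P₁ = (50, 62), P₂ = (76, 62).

(50, 62) + (76, 62). λ = (62 - 62)/(76 - 50) ≡ 0/26 mod 83. 26⁻¹ ≡ 16 (mod 83), so λ ≡ 0.
  x = λ² - 50 - 76 = 0 - 126 ≡ 40; y = λ·(50 - 40) - 62 ≡ 21. → (40, 21)

(40, 21)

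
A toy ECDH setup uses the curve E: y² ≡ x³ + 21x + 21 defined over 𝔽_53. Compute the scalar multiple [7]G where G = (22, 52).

Repeated addition: build up to 7G.
2G: tangent at (22, 52): λ = (3·22² + 21)/(2·52) ≡ 42/51. 51⁻¹ ≡ 26 (mod 53), so λ ≡ 42·26 ≡ 32.
  x = λ² - 22 - 22 = 1024 - 44 ≡ 26; y = λ·(22 - 26) - 52 ≡ 32. → (26, 32)
3G: (26, 32) + (22, 52). λ = (52 - 32)/(22 - 26) ≡ 20/49 mod 53. 49⁻¹ ≡ 13 (mod 53), so λ ≡ 48.
  x = λ² - 26 - 22 = 2304 - 48 ≡ 30; y = λ·(26 - 30) - 32 ≡ 41. → (30, 41)
4G: (30, 41) + (22, 52). λ = (52 - 41)/(22 - 30) ≡ 11/45 mod 53. 45⁻¹ ≡ 33 (mod 53), so λ ≡ 45.
  x = λ² - 30 - 22 = 2025 - 52 ≡ 12; y = λ·(30 - 12) - 41 ≡ 27. → (12, 27)
5G: (12, 27) + (22, 52). λ = (52 - 27)/(22 - 12) ≡ 25/10 mod 53. 10⁻¹ ≡ 16 (mod 53) since 10·16 = 160 ≡ 1, so λ ≡ 29.
  x = λ² - 12 - 22 = 841 - 34 ≡ 12; y = λ·(12 - 12) - 27 ≡ 26. → (12, 26)
6G: (12, 26) + (22, 52). λ = (52 - 26)/(22 - 12) ≡ 26/10 mod 53. 10⁻¹ ≡ 16 (mod 53), so λ ≡ 45.
  x = λ² - 12 - 22 = 2025 - 34 ≡ 30; y = λ·(12 - 30) - 26 ≡ 12. → (30, 12)
7G: (30, 12) + (22, 52). λ = (52 - 12)/(22 - 30) ≡ 40/45 mod 53. 45⁻¹ ≡ 33 (mod 53), so λ ≡ 48.
  x = λ² - 30 - 22 = 2304 - 52 ≡ 26; y = λ·(30 - 26) - 12 ≡ 21. → (26, 21)

(26, 21)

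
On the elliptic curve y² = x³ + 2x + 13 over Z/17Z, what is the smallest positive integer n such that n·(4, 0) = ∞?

2

2P: (4, 0) + (4, 0): same x and y₁ ≡ -y₂, so the sum is ∞.
2P = ∞, so the order is 2.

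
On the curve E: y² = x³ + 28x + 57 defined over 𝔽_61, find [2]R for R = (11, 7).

(12, 13)

tangent at (11, 7): λ = (3·11² + 28)/(2·7) ≡ 25/14. 14⁻¹ ≡ 48 (mod 61) since 14·48 = 672 ≡ 1, so λ ≡ 25·48 ≡ 41.
  x = λ² - 11 - 11 = 1681 - 22 ≡ 12; y = λ·(11 - 12) - 7 ≡ 13. → (12, 13)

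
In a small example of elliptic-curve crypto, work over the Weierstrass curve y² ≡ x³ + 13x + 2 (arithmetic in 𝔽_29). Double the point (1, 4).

(2, 23)

tangent at (1, 4): λ = (3·1² + 13)/(2·4) ≡ 16/8. 8⁻¹ ≡ 11 (mod 29), so λ ≡ 16·11 ≡ 2.
  x = λ² - 1 - 1 = 4 - 2 ≡ 2; y = λ·(1 - 2) - 4 ≡ 23. → (2, 23)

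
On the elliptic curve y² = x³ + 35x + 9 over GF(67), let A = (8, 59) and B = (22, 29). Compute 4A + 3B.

First 4A:
Repeated addition: build up to 4A.
2A: tangent at (8, 59): λ = (3·8² + 35)/(2·59) ≡ 26/51. 51⁻¹ ≡ 46 (mod 67), so λ ≡ 26·46 ≡ 57.
  x = λ² - 8 - 8 = 3249 - 16 ≡ 17; y = λ·(8 - 17) - 59 ≡ 31. → (17, 31)
3A: (17, 31) + (8, 59). λ = (59 - 31)/(8 - 17) ≡ 28/58 mod 67. 58⁻¹ ≡ 52 (mod 67), so λ ≡ 49.
  x = λ² - 17 - 8 = 2401 - 25 ≡ 31; y = λ·(17 - 31) - 31 ≡ 20. → (31, 20)
4A: (31, 20) + (8, 59). λ = (59 - 20)/(8 - 31) ≡ 39/44 mod 67. 44⁻¹ ≡ 32 (mod 67), so λ ≡ 42.
  x = λ² - 31 - 8 = 1764 - 39 ≡ 50; y = λ·(31 - 50) - 20 ≡ 53. → (50, 53)
4A = (50, 53).
Next 3B:
Repeated addition: build up to 3B.
2B: tangent at (22, 29): λ = (3·22² + 35)/(2·29) ≡ 13/58. 58⁻¹ ≡ 52 (mod 67), so λ ≡ 13·52 ≡ 6.
  x = λ² - 22 - 22 = 36 - 44 ≡ 59; y = λ·(22 - 59) - 29 ≡ 17. → (59, 17)
3B: (59, 17) + (22, 29). λ = (29 - 17)/(22 - 59) ≡ 12/30 mod 67. 30⁻¹ ≡ 38 (mod 67) since 30·38 = 1140 ≡ 1, so λ ≡ 54.
  x = λ² - 59 - 22 = 2916 - 81 ≡ 21; y = λ·(59 - 21) - 17 ≡ 25. → (21, 25)
3B = (21, 25).
Finally 4A + 3B:
(50, 53) + (21, 25). λ = (25 - 53)/(21 - 50) ≡ 39/38 mod 67. 38⁻¹ ≡ 30 (mod 67), so λ ≡ 31.
  x = λ² - 50 - 21 = 961 - 71 ≡ 19; y = λ·(50 - 19) - 53 ≡ 37. → (19, 37)

(19, 37)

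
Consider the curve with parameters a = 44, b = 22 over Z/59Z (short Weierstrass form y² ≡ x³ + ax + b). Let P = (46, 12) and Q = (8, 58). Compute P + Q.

(46, 12) + (8, 58). λ = (58 - 12)/(8 - 46) ≡ 46/21 mod 59. 21⁻¹ ≡ 45 (mod 59), so λ ≡ 5.
  x = λ² - 46 - 8 = 25 - 54 ≡ 30; y = λ·(46 - 30) - 12 ≡ 9. → (30, 9)

(30, 9)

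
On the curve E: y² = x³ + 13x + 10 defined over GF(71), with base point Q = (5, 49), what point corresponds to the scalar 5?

(5, 49)

Double-and-add on 5 = (101)₂. Start with Q = (5, 49) for the leading 1-bit.
double: tangent at (5, 49): λ = (3·5² + 13)/(2·49) ≡ 17/27. 27⁻¹ ≡ 50 (mod 71) since 27·50 = 1350 ≡ 1, so λ ≡ 17·50 ≡ 69.
  x = λ² - 5 - 5 = 4761 - 10 ≡ 65; y = λ·(5 - 65) - 49 ≡ 0. → (65, 0)
double: (65, 0) + (65, 0): same x and y₁ ≡ -y₂, so the sum is O.
add Q: O + (5, 49) = (5, 49) (identity).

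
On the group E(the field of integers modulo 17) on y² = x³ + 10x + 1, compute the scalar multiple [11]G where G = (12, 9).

(10, 9)

Repeated addition: build up to 11G.
2G: tangent at (12, 9): λ = (3·12² + 10)/(2·9) ≡ 0/1. 1⁻¹ ≡ 1 (mod 17), so λ ≡ 0·1 ≡ 0.
  x = λ² - 12 - 12 = 0 - 24 ≡ 10; y = λ·(12 - 10) - 9 ≡ 8. → (10, 8)
3G: (10, 8) + (12, 9). λ = (9 - 8)/(12 - 10) ≡ 1/2 mod 17. 2⁻¹ ≡ 9 (mod 17), so λ ≡ 9.
  x = λ² - 10 - 12 = 81 - 22 ≡ 8; y = λ·(10 - 8) - 8 ≡ 10. → (8, 10)
4G: (8, 10) + (12, 9). λ = (9 - 10)/(12 - 8) ≡ 16/4 mod 17. 4⁻¹ ≡ 13 (mod 17) since 4·13 = 52 ≡ 1, so λ ≡ 4.
  x = λ² - 8 - 12 = 16 - 20 ≡ 13; y = λ·(8 - 13) - 10 ≡ 4. → (13, 4)
5G: (13, 4) + (12, 9). λ = (9 - 4)/(12 - 13) ≡ 5/16 mod 17. 16⁻¹ ≡ 16 (mod 17) since 16·16 = 256 ≡ 1, so λ ≡ 12.
  x = λ² - 13 - 12 = 144 - 25 ≡ 0; y = λ·(13 - 0) - 4 ≡ 16. → (0, 16)
6G: (0, 16) + (12, 9). λ = (9 - 16)/(12 - 0) ≡ 10/12 mod 17. 12⁻¹ ≡ 10 (mod 17), so λ ≡ 15.
  x = λ² - 0 - 12 = 225 - 12 ≡ 9; y = λ·(0 - 9) - 16 ≡ 2. → (9, 2)
7G: (9, 2) + (12, 9). λ = (9 - 2)/(12 - 9) ≡ 7/3 mod 17. 3⁻¹ ≡ 6 (mod 17), so λ ≡ 8.
  x = λ² - 9 - 12 = 64 - 21 ≡ 9; y = λ·(9 - 9) - 2 ≡ 15. → (9, 15)
8G: (9, 15) + (12, 9). λ = (9 - 15)/(12 - 9) ≡ 11/3 mod 17. 3⁻¹ ≡ 6 (mod 17) since 3·6 = 18 ≡ 1, so λ ≡ 15.
  x = λ² - 9 - 12 = 225 - 21 ≡ 0; y = λ·(9 - 0) - 15 ≡ 1. → (0, 1)
9G: (0, 1) + (12, 9). λ = (9 - 1)/(12 - 0) ≡ 8/12 mod 17. 12⁻¹ ≡ 10 (mod 17), so λ ≡ 12.
  x = λ² - 0 - 12 = 144 - 12 ≡ 13; y = λ·(0 - 13) - 1 ≡ 13. → (13, 13)
10G: (13, 13) + (12, 9). λ = (9 - 13)/(12 - 13) ≡ 13/16 mod 17. 16⁻¹ ≡ 16 (mod 17) since 16·16 = 256 ≡ 1, so λ ≡ 4.
  x = λ² - 13 - 12 = 16 - 25 ≡ 8; y = λ·(13 - 8) - 13 ≡ 7. → (8, 7)
11G: (8, 7) + (12, 9). λ = (9 - 7)/(12 - 8) ≡ 2/4 mod 17. 4⁻¹ ≡ 13 (mod 17), so λ ≡ 9.
  x = λ² - 8 - 12 = 81 - 20 ≡ 10; y = λ·(8 - 10) - 7 ≡ 9. → (10, 9)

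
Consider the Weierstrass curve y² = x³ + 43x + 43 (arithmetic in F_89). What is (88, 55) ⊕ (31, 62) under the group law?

(88, 55) + (31, 62). λ = (62 - 55)/(31 - 88) ≡ 7/32 mod 89. 32⁻¹ ≡ 64 (mod 89) since 32·64 = 2048 ≡ 1, so λ ≡ 3.
  x = λ² - 88 - 31 = 9 - 119 ≡ 68; y = λ·(88 - 68) - 55 ≡ 5. → (68, 5)

(68, 5)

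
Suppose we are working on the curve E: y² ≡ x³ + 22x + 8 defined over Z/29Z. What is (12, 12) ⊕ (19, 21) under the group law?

(12, 12) + (19, 21). λ = (21 - 12)/(19 - 12) ≡ 9/7 mod 29. 7⁻¹ ≡ 25 (mod 29), so λ ≡ 22.
  x = λ² - 12 - 19 = 484 - 31 ≡ 18; y = λ·(12 - 18) - 12 ≡ 1. → (18, 1)

(18, 1)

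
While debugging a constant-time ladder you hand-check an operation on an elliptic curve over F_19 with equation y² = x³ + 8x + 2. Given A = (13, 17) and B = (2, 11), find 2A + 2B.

(15, 18)

First 2A:
Repeated addition: build up to 2A.
2A: tangent at (13, 17): λ = (3·13² + 8)/(2·17) ≡ 2/15. 15⁻¹ ≡ 14 (mod 19) since 15·14 = 210 ≡ 1, so λ ≡ 2·14 ≡ 9.
  x = λ² - 13 - 13 = 81 - 26 ≡ 17; y = λ·(13 - 17) - 17 ≡ 4. → (17, 4)
2A = (17, 4).
Next 2B:
Repeated addition: build up to 2B.
2B: tangent at (2, 11): λ = (3·2² + 8)/(2·11) ≡ 1/3. 3⁻¹ ≡ 13 (mod 19) since 3·13 = 39 ≡ 1, so λ ≡ 1·13 ≡ 13.
  x = λ² - 2 - 2 = 169 - 4 ≡ 13; y = λ·(2 - 13) - 11 ≡ 17. → (13, 17)
2B = (13, 17).
Finally 2A + 2B:
(17, 4) + (13, 17). λ = (17 - 4)/(13 - 17) ≡ 13/15 mod 19. 15⁻¹ ≡ 14 (mod 19), so λ ≡ 11.
  x = λ² - 17 - 13 = 121 - 30 ≡ 15; y = λ·(17 - 15) - 4 ≡ 18. → (15, 18)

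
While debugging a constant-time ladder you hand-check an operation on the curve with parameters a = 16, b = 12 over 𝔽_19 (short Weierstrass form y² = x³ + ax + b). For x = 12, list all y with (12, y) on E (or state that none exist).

none

x³ + 16x + 12 = 1932 ≡ 13 (mod 19).
13 is a non-residue mod 19; no y exists.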